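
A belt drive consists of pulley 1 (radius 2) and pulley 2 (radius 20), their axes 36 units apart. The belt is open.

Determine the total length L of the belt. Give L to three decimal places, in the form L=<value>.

L=150.318

open belt: β = asin((r2−r1)/C) = asin(18/36) = 30.0000°
wrap1 = π − 2β = 120.0000°
wrap2 = π + 2β = 240.0000°
tangent length = C·cosβ = 31.1769
L = r1·wrap1 + r2·wrap2 + 2·C·cosβ = 2·2.0944 + 20·4.1888 + 2·31.1769 = 150.3184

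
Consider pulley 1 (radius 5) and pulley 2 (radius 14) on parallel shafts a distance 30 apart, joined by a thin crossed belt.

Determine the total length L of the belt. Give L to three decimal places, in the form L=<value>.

crossed belt: β = asin((r1+r2)/C) = asin(19/30) = 39.2965°
wrap1 = wrap2 = π + 2β = 258.5930°
tangent length = C·cosβ = 23.2164
L = (r1+r2)·wrap + 2·C·cosβ = 19·4.5133 + 2·23.2164 = 132.1854

L=132.185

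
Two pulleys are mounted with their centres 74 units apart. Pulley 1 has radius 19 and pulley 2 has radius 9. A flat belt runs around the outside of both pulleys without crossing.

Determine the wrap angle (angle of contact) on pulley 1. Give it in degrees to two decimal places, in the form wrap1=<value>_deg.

open belt: β = asin((r2−r1)/C) = asin(-10/74) = -7.7664°
wrap1 = π − 2β = 195.5329°
wrap2 = π + 2β = 164.4671°

wrap1=195.53_deg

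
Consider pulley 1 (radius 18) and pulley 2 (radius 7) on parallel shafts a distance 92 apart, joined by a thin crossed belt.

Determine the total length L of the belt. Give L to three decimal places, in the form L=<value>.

L=269.376

crossed belt: β = asin((r1+r2)/C) = asin(25/92) = 15.7678°
wrap1 = wrap2 = π + 2β = 211.5356°
tangent length = C·cosβ = 88.5381
L = (r1+r2)·wrap + 2·C·cosβ = 25·3.6920 + 2·88.5381 = 269.3761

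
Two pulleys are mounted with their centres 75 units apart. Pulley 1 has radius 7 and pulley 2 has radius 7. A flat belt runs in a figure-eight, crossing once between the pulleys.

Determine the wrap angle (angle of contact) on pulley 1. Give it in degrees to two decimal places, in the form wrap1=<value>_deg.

wrap1=201.52_deg

crossed belt: β = asin((r1+r2)/C) = asin(14/75) = 10.7583°
wrap1 = wrap2 = π + 2β = 201.5166°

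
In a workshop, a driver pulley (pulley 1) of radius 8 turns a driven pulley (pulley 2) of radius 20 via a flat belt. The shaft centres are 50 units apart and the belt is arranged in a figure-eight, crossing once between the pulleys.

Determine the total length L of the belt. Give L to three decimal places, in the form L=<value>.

crossed belt: β = asin((r1+r2)/C) = asin(28/50) = 34.0558°
wrap1 = wrap2 = π + 2β = 248.1116°
tangent length = C·cosβ = 41.4246
L = (r1+r2)·wrap + 2·C·cosβ = 28·4.3304 + 2·41.4246 = 204.0995

L=204.099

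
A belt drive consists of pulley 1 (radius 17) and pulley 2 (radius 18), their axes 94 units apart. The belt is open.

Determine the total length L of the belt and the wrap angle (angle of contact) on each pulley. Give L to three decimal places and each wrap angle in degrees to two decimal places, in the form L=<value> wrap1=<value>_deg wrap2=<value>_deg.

L=297.966 wrap1=178.78_deg wrap2=181.22_deg

open belt: β = asin((r2−r1)/C) = asin(1/94) = 0.6095°
wrap1 = π − 2β = 178.7809°
wrap2 = π + 2β = 181.2191°
tangent length = C·cosβ = 93.9947
L = r1·wrap1 + r2·wrap2 + 2·C·cosβ = 17·3.1203 + 18·3.1629 + 2·93.9947 = 297.9664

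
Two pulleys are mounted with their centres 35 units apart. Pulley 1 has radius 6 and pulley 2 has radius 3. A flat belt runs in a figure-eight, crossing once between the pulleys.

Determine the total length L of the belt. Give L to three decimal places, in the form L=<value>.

L=100.602

crossed belt: β = asin((r1+r2)/C) = asin(9/35) = 14.9006°
wrap1 = wrap2 = π + 2β = 209.8012°
tangent length = C·cosβ = 33.8231
L = (r1+r2)·wrap + 2·C·cosβ = 9·3.6617 + 2·33.8231 = 100.6016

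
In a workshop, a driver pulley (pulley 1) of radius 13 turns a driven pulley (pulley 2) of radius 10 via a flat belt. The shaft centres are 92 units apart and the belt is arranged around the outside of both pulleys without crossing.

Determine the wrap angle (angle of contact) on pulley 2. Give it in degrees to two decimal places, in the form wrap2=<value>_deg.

wrap2=176.26_deg

open belt: β = asin((r2−r1)/C) = asin(-3/92) = -1.8687°
wrap1 = π − 2β = 183.7373°
wrap2 = π + 2β = 176.2627°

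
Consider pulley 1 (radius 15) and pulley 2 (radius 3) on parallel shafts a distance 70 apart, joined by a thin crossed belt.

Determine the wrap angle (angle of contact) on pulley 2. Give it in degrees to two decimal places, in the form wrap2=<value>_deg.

crossed belt: β = asin((r1+r2)/C) = asin(18/70) = 14.9006°
wrap1 = wrap2 = π + 2β = 209.8012°

wrap2=209.80_deg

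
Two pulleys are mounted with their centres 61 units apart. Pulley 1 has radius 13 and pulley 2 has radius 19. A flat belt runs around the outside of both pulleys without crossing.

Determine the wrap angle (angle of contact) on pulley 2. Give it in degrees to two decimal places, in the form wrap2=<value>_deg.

open belt: β = asin((r2−r1)/C) = asin(6/61) = 5.6448°
wrap1 = π − 2β = 168.7104°
wrap2 = π + 2β = 191.2896°

wrap2=191.29_deg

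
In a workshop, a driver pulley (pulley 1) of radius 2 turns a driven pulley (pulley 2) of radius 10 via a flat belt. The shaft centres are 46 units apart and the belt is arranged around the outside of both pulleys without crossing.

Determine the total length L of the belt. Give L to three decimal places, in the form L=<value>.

open belt: β = asin((r2−r1)/C) = asin(8/46) = 10.0154°
wrap1 = π − 2β = 159.9692°
wrap2 = π + 2β = 200.0308°
tangent length = C·cosβ = 45.2990
L = r1·wrap1 + r2·wrap2 + 2·C·cosβ = 2·2.7920 + 10·3.4912 + 2·45.2990 = 131.0940

L=131.094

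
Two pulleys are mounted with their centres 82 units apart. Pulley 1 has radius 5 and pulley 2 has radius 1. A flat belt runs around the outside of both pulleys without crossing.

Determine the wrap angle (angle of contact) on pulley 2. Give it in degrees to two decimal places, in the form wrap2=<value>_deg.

open belt: β = asin((r2−r1)/C) = asin(-4/82) = -2.7960°
wrap1 = π − 2β = 185.5921°
wrap2 = π + 2β = 174.4079°

wrap2=174.41_deg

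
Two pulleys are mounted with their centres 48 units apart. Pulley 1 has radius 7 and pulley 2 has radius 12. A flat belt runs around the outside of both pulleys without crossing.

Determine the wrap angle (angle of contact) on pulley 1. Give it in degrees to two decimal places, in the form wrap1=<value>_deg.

open belt: β = asin((r2−r1)/C) = asin(5/48) = 5.9792°
wrap1 = π − 2β = 168.0417°
wrap2 = π + 2β = 191.9583°

wrap1=168.04_deg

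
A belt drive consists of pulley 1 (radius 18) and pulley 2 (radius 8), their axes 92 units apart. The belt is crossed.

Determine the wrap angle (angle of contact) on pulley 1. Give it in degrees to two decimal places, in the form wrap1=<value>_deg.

crossed belt: β = asin((r1+r2)/C) = asin(26/92) = 16.4160°
wrap1 = wrap2 = π + 2β = 212.8319°

wrap1=212.83_deg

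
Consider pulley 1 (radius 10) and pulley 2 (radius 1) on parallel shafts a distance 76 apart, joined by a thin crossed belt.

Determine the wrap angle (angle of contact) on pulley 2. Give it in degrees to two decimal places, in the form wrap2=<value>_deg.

crossed belt: β = asin((r1+r2)/C) = asin(11/76) = 8.3220°
wrap1 = wrap2 = π + 2β = 196.6441°

wrap2=196.64_deg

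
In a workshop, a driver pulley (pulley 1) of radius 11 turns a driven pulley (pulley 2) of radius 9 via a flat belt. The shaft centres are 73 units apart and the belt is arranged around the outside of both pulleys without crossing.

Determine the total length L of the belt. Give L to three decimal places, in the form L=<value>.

L=208.887

open belt: β = asin((r2−r1)/C) = asin(-2/73) = -1.5699°
wrap1 = π − 2β = 183.1399°
wrap2 = π + 2β = 176.8601°
tangent length = C·cosβ = 72.9726
L = r1·wrap1 + r2·wrap2 + 2·C·cosβ = 11·3.1964 + 9·3.0868 + 2·72.9726 = 208.8867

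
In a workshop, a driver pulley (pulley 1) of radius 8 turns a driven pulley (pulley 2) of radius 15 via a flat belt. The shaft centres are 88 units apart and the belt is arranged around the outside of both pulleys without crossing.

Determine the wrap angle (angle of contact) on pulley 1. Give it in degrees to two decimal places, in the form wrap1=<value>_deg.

open belt: β = asin((r2−r1)/C) = asin(7/88) = 4.5624°
wrap1 = π − 2β = 170.8751°
wrap2 = π + 2β = 189.1249°

wrap1=170.88_deg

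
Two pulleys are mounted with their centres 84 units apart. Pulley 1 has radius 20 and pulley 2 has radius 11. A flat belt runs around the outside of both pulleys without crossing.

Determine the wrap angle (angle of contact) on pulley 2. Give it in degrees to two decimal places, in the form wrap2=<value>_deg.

open belt: β = asin((r2−r1)/C) = asin(-9/84) = -6.1506°
wrap1 = π − 2β = 192.3013°
wrap2 = π + 2β = 167.6987°

wrap2=167.70_deg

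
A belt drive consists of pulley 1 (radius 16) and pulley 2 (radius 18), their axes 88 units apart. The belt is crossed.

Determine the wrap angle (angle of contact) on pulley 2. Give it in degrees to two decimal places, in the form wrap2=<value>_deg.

wrap2=225.46_deg

crossed belt: β = asin((r1+r2)/C) = asin(34/88) = 22.7284°
wrap1 = wrap2 = π + 2β = 225.4568°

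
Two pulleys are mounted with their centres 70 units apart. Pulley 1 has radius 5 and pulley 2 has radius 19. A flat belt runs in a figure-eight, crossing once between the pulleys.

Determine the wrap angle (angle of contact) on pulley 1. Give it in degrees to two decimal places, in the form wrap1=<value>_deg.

wrap1=220.10_deg

crossed belt: β = asin((r1+r2)/C) = asin(24/70) = 20.0510°
wrap1 = wrap2 = π + 2β = 220.1021°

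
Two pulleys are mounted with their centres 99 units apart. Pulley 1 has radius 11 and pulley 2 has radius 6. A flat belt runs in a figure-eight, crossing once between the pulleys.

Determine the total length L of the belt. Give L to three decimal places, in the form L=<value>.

L=254.334

crossed belt: β = asin((r1+r2)/C) = asin(17/99) = 9.8877°
wrap1 = wrap2 = π + 2β = 199.7753°
tangent length = C·cosβ = 97.5295
L = (r1+r2)·wrap + 2·C·cosβ = 17·3.4867 + 2·97.5295 = 254.3335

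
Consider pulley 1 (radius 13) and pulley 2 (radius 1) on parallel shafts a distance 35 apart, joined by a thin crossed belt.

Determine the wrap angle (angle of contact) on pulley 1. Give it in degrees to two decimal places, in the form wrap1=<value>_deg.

crossed belt: β = asin((r1+r2)/C) = asin(14/35) = 23.5782°
wrap1 = wrap2 = π + 2β = 227.1564°

wrap1=227.16_deg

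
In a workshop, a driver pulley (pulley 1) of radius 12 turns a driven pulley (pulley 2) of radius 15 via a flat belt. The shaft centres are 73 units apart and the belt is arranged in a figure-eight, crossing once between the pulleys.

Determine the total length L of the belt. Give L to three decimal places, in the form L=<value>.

L=240.928

crossed belt: β = asin((r1+r2)/C) = asin(27/73) = 21.7072°
wrap1 = wrap2 = π + 2β = 223.4143°
tangent length = C·cosβ = 67.8233
L = (r1+r2)·wrap + 2·C·cosβ = 27·3.8993 + 2·67.8233 = 240.9281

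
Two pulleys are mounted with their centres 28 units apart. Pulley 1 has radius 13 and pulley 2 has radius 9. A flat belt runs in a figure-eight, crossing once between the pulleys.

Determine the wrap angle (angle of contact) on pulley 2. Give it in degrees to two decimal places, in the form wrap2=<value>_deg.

wrap2=283.57_deg

crossed belt: β = asin((r1+r2)/C) = asin(22/28) = 51.7868°
wrap1 = wrap2 = π + 2β = 283.5736°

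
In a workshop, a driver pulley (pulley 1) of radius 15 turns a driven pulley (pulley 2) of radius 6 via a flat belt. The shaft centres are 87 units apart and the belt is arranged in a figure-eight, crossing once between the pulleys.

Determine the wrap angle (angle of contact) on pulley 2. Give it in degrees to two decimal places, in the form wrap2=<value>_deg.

wrap2=207.94_deg

crossed belt: β = asin((r1+r2)/C) = asin(21/87) = 13.9680°
wrap1 = wrap2 = π + 2β = 207.9359°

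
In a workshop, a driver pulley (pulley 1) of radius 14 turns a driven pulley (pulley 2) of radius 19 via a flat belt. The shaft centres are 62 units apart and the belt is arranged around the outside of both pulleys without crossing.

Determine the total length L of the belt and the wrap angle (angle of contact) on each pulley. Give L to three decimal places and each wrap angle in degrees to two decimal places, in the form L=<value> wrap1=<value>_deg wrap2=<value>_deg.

L=228.076 wrap1=170.75_deg wrap2=189.25_deg

open belt: β = asin((r2−r1)/C) = asin(5/62) = 4.6257°
wrap1 = π − 2β = 170.7487°
wrap2 = π + 2β = 189.2513°
tangent length = C·cosβ = 61.7981
L = r1·wrap1 + r2·wrap2 + 2·C·cosβ = 14·2.9801 + 19·3.3031 + 2·61.7981 = 228.0760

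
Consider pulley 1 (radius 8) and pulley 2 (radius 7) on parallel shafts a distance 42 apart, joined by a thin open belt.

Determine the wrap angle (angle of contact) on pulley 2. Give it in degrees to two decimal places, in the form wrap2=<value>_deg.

open belt: β = asin((r2−r1)/C) = asin(-1/42) = -1.3643°
wrap1 = π − 2β = 182.7286°
wrap2 = π + 2β = 177.2714°

wrap2=177.27_deg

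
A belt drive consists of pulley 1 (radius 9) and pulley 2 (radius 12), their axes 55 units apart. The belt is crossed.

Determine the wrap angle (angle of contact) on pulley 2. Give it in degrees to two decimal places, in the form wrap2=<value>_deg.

crossed belt: β = asin((r1+r2)/C) = asin(21/55) = 22.4464°
wrap1 = wrap2 = π + 2β = 224.8927°

wrap2=224.89_deg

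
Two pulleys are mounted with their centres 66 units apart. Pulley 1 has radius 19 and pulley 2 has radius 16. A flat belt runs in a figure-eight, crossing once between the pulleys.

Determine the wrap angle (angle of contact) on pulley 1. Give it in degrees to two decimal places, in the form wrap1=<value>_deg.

wrap1=244.05_deg

crossed belt: β = asin((r1+r2)/C) = asin(35/66) = 32.0259°
wrap1 = wrap2 = π + 2β = 244.0519°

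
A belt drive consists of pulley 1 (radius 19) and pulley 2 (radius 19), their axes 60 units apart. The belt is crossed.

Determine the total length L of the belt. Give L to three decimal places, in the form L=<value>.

crossed belt: β = asin((r1+r2)/C) = asin(38/60) = 39.2965°
wrap1 = wrap2 = π + 2β = 258.5930°
tangent length = C·cosβ = 46.4327
L = (r1+r2)·wrap + 2·C·cosβ = 38·4.5133 + 2·46.4327 = 264.3708

L=264.371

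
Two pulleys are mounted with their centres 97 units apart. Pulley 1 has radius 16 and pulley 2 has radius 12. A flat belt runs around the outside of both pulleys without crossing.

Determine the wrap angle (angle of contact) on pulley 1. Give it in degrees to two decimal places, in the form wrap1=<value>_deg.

open belt: β = asin((r2−r1)/C) = asin(-4/97) = -2.3634°
wrap1 = π − 2β = 184.7268°
wrap2 = π + 2β = 175.2732°

wrap1=184.73_deg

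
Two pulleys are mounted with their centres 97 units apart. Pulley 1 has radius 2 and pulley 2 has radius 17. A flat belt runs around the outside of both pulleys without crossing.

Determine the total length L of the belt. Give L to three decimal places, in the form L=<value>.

open belt: β = asin((r2−r1)/C) = asin(15/97) = 8.8959°
wrap1 = π − 2β = 162.2083°
wrap2 = π + 2β = 197.7917°
tangent length = C·cosβ = 95.8332
L = r1·wrap1 + r2·wrap2 + 2·C·cosβ = 2·2.8311 + 17·3.4521 + 2·95.8332 = 256.0145

L=256.015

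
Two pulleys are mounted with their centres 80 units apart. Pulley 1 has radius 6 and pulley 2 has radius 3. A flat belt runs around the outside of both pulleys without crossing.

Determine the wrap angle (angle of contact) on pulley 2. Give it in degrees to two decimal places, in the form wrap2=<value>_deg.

open belt: β = asin((r2−r1)/C) = asin(-3/80) = -2.1491°
wrap1 = π − 2β = 184.2982°
wrap2 = π + 2β = 175.7018°

wrap2=175.70_deg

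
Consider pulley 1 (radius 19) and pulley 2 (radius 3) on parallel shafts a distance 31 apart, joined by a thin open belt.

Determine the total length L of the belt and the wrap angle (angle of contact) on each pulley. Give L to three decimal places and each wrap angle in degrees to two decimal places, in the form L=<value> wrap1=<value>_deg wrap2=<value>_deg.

L=139.573 wrap1=242.15_deg wrap2=117.85_deg

open belt: β = asin((r2−r1)/C) = asin(-16/31) = -31.0730°
wrap1 = π − 2β = 242.1459°
wrap2 = π + 2β = 117.8541°
tangent length = C·cosβ = 26.5518
L = r1·wrap1 + r2·wrap2 + 2·C·cosβ = 19·4.2262 + 3·2.0569 + 2·26.5518 = 139.5731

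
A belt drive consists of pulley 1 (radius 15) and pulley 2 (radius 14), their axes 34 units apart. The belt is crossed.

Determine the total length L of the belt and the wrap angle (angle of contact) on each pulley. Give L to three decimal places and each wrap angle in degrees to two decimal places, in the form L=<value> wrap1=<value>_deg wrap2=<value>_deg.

crossed belt: β = asin((r1+r2)/C) = asin(29/34) = 58.5330°
wrap1 = wrap2 = π + 2β = 297.0660°
tangent length = C·cosβ = 17.7482
L = (r1+r2)·wrap + 2·C·cosβ = 29·5.1848 + 2·17.7482 = 185.8551

L=185.855 wrap1=297.07_deg wrap2=297.07_deg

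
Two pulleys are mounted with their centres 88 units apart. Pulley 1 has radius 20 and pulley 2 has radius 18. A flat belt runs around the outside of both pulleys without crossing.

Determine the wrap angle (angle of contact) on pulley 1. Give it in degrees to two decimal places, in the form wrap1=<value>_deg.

open belt: β = asin((r2−r1)/C) = asin(-2/88) = -1.3023°
wrap1 = π − 2β = 182.6046°
wrap2 = π + 2β = 177.3954°

wrap1=182.60_deg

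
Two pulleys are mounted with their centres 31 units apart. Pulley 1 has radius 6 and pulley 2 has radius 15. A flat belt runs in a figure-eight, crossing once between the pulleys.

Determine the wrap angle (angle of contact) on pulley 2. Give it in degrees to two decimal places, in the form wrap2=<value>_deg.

wrap2=265.28_deg

crossed belt: β = asin((r1+r2)/C) = asin(21/31) = 42.6423°
wrap1 = wrap2 = π + 2β = 265.2846°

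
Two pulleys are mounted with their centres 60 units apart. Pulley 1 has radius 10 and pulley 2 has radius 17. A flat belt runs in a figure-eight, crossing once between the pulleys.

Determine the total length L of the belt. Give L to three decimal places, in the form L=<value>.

crossed belt: β = asin((r1+r2)/C) = asin(27/60) = 26.7437°
wrap1 = wrap2 = π + 2β = 233.4874°
tangent length = C·cosβ = 53.5817
L = (r1+r2)·wrap + 2·C·cosβ = 27·4.0751 + 2·53.5817 = 217.1918

L=217.192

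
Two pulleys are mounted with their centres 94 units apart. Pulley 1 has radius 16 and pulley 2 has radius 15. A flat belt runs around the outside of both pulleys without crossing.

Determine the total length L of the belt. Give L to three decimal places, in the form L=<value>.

L=285.400

open belt: β = asin((r2−r1)/C) = asin(-1/94) = -0.6095°
wrap1 = π − 2β = 181.2191°
wrap2 = π + 2β = 178.7809°
tangent length = C·cosβ = 93.9947
L = r1·wrap1 + r2·wrap2 + 2·C·cosβ = 16·3.1629 + 15·3.1203 + 2·93.9947 = 285.4000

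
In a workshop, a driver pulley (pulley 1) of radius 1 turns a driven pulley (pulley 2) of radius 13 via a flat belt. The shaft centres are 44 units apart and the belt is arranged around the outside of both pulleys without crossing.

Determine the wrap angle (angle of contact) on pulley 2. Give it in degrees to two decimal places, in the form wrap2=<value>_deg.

open belt: β = asin((r2−r1)/C) = asin(12/44) = 15.8266°
wrap1 = π − 2β = 148.3468°
wrap2 = π + 2β = 211.6532°

wrap2=211.65_deg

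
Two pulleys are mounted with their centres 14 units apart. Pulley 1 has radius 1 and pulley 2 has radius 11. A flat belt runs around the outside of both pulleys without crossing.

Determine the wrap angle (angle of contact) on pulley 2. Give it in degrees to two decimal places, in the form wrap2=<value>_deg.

wrap2=271.17_deg

open belt: β = asin((r2−r1)/C) = asin(10/14) = 45.5847°
wrap1 = π − 2β = 88.8306°
wrap2 = π + 2β = 271.1694°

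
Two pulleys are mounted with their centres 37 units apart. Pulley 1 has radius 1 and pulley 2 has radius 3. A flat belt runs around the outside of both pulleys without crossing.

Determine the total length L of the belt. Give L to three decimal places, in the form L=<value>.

open belt: β = asin((r2−r1)/C) = asin(2/37) = 3.0986°
wrap1 = π − 2β = 173.8028°
wrap2 = π + 2β = 186.1972°
tangent length = C·cosβ = 36.9459
L = r1·wrap1 + r2·wrap2 + 2·C·cosβ = 1·3.0334 + 3·3.2498 + 2·36.9459 = 86.6745

L=86.675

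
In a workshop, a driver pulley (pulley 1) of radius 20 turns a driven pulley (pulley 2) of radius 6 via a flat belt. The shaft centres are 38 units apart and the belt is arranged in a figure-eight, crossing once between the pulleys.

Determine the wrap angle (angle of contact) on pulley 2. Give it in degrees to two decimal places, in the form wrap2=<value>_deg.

wrap2=266.35_deg

crossed belt: β = asin((r1+r2)/C) = asin(26/38) = 43.1736°
wrap1 = wrap2 = π + 2β = 266.3471°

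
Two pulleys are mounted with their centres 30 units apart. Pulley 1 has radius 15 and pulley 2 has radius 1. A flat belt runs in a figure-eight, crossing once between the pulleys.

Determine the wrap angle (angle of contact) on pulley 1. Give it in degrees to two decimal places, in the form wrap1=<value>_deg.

crossed belt: β = asin((r1+r2)/C) = asin(16/30) = 32.2310°
wrap1 = wrap2 = π + 2β = 244.4619°

wrap1=244.46_deg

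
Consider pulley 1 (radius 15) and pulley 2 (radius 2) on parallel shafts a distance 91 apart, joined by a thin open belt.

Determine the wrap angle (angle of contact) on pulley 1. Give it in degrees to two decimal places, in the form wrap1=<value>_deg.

open belt: β = asin((r2−r1)/C) = asin(-13/91) = -8.2132°
wrap1 = π − 2β = 196.4264°
wrap2 = π + 2β = 163.5736°

wrap1=196.43_deg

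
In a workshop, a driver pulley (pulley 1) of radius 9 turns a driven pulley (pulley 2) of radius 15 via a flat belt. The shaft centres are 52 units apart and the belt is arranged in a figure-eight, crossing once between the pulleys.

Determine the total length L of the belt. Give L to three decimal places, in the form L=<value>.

L=190.686

crossed belt: β = asin((r1+r2)/C) = asin(24/52) = 27.4864°
wrap1 = wrap2 = π + 2β = 234.9729°
tangent length = C·cosβ = 46.1303
L = (r1+r2)·wrap + 2·C·cosβ = 24·4.1010 + 2·46.1303 = 190.6857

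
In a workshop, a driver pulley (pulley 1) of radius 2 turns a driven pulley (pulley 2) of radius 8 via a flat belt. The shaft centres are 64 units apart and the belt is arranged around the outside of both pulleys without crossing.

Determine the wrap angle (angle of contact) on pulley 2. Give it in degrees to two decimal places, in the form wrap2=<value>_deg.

wrap2=190.76_deg

open belt: β = asin((r2−r1)/C) = asin(6/64) = 5.3794°
wrap1 = π − 2β = 169.2412°
wrap2 = π + 2β = 190.7588°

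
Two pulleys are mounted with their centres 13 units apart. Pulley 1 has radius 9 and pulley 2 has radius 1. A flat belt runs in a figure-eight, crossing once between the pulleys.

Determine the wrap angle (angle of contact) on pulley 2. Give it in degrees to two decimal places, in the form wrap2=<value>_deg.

wrap2=280.57_deg

crossed belt: β = asin((r1+r2)/C) = asin(10/13) = 50.2849°
wrap1 = wrap2 = π + 2β = 280.5697°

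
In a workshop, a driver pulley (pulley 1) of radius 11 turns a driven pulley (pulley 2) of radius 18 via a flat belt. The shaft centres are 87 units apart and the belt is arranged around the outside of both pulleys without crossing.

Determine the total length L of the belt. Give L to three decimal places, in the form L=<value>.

open belt: β = asin((r2−r1)/C) = asin(7/87) = 4.6150°
wrap1 = π − 2β = 170.7700°
wrap2 = π + 2β = 189.2300°
tangent length = C·cosβ = 86.7179
L = r1·wrap1 + r2·wrap2 + 2·C·cosβ = 11·2.9805 + 18·3.3027 + 2·86.7179 = 265.6697

L=265.670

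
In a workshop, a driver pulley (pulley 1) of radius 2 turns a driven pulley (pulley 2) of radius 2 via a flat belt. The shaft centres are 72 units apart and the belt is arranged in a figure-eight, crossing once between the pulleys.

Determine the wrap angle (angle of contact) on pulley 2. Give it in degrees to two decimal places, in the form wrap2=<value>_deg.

wrap2=186.37_deg

crossed belt: β = asin((r1+r2)/C) = asin(4/72) = 3.1847°
wrap1 = wrap2 = π + 2β = 186.3695°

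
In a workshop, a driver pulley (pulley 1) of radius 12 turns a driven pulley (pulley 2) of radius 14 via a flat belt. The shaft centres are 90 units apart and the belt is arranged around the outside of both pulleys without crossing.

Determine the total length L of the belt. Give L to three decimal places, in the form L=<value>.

open belt: β = asin((r2−r1)/C) = asin(2/90) = 1.2733°
wrap1 = π − 2β = 177.4533°
wrap2 = π + 2β = 182.5467°
tangent length = C·cosβ = 89.9778
L = r1·wrap1 + r2·wrap2 + 2·C·cosβ = 12·3.0971 + 14·3.1860 + 2·89.9778 = 261.7259

L=261.726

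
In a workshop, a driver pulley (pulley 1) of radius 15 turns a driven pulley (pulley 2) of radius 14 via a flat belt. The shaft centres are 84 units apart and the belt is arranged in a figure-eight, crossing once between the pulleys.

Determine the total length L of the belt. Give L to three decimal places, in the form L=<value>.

L=269.221

crossed belt: β = asin((r1+r2)/C) = asin(29/84) = 20.1963°
wrap1 = wrap2 = π + 2β = 220.3927°
tangent length = C·cosβ = 78.8353
L = (r1+r2)·wrap + 2·C·cosβ = 29·3.8466 + 2·78.8353 = 269.2213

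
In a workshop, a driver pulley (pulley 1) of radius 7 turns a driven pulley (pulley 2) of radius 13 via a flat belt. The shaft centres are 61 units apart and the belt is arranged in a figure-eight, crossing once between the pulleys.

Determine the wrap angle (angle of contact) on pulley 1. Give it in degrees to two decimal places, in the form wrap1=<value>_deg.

wrap1=218.28_deg

crossed belt: β = asin((r1+r2)/C) = asin(20/61) = 19.1395°
wrap1 = wrap2 = π + 2β = 218.2789°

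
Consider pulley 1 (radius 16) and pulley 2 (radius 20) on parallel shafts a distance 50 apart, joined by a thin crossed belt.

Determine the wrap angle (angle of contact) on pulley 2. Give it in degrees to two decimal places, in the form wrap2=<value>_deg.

wrap2=272.11_deg

crossed belt: β = asin((r1+r2)/C) = asin(36/50) = 46.0545°
wrap1 = wrap2 = π + 2β = 272.1090°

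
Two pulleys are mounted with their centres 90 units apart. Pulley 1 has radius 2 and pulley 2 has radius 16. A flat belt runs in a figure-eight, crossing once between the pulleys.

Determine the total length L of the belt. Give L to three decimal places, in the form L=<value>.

L=240.161

crossed belt: β = asin((r1+r2)/C) = asin(18/90) = 11.5370°
wrap1 = wrap2 = π + 2β = 203.0739°
tangent length = C·cosβ = 88.1816
L = (r1+r2)·wrap + 2·C·cosβ = 18·3.5443 + 2·88.1816 = 240.1608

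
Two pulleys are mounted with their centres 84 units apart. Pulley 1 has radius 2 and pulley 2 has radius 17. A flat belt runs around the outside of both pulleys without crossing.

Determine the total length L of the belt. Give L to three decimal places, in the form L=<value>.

open belt: β = asin((r2−r1)/C) = asin(15/84) = 10.2866°
wrap1 = π − 2β = 159.4269°
wrap2 = π + 2β = 200.5731°
tangent length = C·cosβ = 82.6499
L = r1·wrap1 + r2·wrap2 + 2·C·cosβ = 2·2.7825 + 17·3.5007 + 2·82.6499 = 230.3760

L=230.376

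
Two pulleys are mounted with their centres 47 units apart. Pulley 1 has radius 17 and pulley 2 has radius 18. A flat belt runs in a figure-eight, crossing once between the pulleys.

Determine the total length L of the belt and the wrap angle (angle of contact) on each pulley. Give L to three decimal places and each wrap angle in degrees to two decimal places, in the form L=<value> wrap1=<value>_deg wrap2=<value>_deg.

L=231.497 wrap1=276.26_deg wrap2=276.26_deg

crossed belt: β = asin((r1+r2)/C) = asin(35/47) = 48.1317°
wrap1 = wrap2 = π + 2β = 276.2634°
tangent length = C·cosβ = 31.3688
L = (r1+r2)·wrap + 2·C·cosβ = 35·4.8217 + 2·31.3688 = 231.4972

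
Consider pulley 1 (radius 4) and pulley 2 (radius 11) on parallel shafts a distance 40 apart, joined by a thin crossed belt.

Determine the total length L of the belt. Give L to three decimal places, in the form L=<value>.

L=132.818

crossed belt: β = asin((r1+r2)/C) = asin(15/40) = 22.0243°
wrap1 = wrap2 = π + 2β = 224.0486°
tangent length = C·cosβ = 37.0810
L = (r1+r2)·wrap + 2·C·cosβ = 15·3.9104 + 2·37.0810 = 132.8178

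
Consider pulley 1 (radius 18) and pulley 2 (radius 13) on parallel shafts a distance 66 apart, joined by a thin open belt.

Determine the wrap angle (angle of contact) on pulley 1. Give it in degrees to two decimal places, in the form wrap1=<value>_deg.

open belt: β = asin((r2−r1)/C) = asin(-5/66) = -4.3448°
wrap1 = π − 2β = 188.6895°
wrap2 = π + 2β = 171.3105°

wrap1=188.69_deg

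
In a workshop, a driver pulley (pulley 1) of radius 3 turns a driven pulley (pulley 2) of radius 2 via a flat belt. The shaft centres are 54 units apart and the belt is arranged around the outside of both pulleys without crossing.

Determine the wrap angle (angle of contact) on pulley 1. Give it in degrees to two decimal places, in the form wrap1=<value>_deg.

wrap1=182.12_deg

open belt: β = asin((r2−r1)/C) = asin(-1/54) = -1.0611°
wrap1 = π − 2β = 182.1222°
wrap2 = π + 2β = 177.8778°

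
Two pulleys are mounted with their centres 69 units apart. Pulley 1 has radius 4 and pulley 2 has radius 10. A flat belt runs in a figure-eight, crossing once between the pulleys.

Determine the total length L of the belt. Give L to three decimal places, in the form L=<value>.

L=184.833

crossed belt: β = asin((r1+r2)/C) = asin(14/69) = 11.7065°
wrap1 = wrap2 = π + 2β = 203.4130°
tangent length = C·cosβ = 67.5648
L = (r1+r2)·wrap + 2·C·cosβ = 14·3.5502 + 2·67.5648 = 184.8327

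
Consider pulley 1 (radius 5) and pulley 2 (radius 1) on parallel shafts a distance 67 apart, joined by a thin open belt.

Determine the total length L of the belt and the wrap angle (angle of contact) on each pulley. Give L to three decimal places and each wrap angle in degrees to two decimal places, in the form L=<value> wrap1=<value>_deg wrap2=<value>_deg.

L=153.088 wrap1=186.85_deg wrap2=173.15_deg

open belt: β = asin((r2−r1)/C) = asin(-4/67) = -3.4227°
wrap1 = π − 2β = 186.8454°
wrap2 = π + 2β = 173.1546°
tangent length = C·cosβ = 66.8805
L = r1·wrap1 + r2·wrap2 + 2·C·cosβ = 5·3.2611 + 1·3.0221 + 2·66.8805 = 153.0884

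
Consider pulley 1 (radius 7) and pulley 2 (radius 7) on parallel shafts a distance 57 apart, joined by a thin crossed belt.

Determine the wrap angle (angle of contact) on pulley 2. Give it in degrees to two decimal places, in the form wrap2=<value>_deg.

wrap2=208.44_deg

crossed belt: β = asin((r1+r2)/C) = asin(14/57) = 14.2181°
wrap1 = wrap2 = π + 2β = 208.4362°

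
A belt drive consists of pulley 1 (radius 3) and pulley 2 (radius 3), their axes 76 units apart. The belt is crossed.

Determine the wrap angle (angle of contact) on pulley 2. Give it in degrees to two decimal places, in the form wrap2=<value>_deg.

wrap2=189.06_deg

crossed belt: β = asin((r1+r2)/C) = asin(6/76) = 4.5281°
wrap1 = wrap2 = π + 2β = 189.0561°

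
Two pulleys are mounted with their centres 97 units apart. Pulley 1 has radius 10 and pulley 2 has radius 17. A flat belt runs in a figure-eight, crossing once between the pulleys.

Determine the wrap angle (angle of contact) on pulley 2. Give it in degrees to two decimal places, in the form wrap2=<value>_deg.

crossed belt: β = asin((r1+r2)/C) = asin(27/97) = 16.1618°
wrap1 = wrap2 = π + 2β = 212.3236°

wrap2=212.32_deg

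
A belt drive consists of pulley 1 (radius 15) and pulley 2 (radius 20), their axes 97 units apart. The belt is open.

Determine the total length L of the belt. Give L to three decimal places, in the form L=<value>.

L=304.214

open belt: β = asin((r2−r1)/C) = asin(5/97) = 2.9547°
wrap1 = π − 2β = 174.0906°
wrap2 = π + 2β = 185.9094°
tangent length = C·cosβ = 96.8710
L = r1·wrap1 + r2·wrap2 + 2·C·cosβ = 15·3.0385 + 20·3.2447 + 2·96.8710 = 304.2135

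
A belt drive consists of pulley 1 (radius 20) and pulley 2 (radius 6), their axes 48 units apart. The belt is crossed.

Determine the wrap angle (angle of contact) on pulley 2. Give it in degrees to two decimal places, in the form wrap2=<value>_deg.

wrap2=245.59_deg

crossed belt: β = asin((r1+r2)/C) = asin(26/48) = 32.7972°
wrap1 = wrap2 = π + 2β = 245.5943°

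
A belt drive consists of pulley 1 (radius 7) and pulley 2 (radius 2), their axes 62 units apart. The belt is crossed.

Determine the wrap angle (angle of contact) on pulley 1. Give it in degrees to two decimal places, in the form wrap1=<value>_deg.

crossed belt: β = asin((r1+r2)/C) = asin(9/62) = 8.3466°
wrap1 = wrap2 = π + 2β = 196.6932°

wrap1=196.69_deg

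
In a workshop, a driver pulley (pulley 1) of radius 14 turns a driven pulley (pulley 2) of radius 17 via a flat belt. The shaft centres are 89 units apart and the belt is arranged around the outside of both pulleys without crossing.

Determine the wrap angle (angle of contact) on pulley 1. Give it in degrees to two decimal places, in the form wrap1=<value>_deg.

open belt: β = asin((r2−r1)/C) = asin(3/89) = 1.9317°
wrap1 = π − 2β = 176.1366°
wrap2 = π + 2β = 183.8634°

wrap1=176.14_deg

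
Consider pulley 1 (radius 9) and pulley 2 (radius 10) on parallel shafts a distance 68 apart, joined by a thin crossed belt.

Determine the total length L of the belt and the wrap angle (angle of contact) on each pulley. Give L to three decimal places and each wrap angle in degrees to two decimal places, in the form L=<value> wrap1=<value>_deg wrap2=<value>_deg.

L=201.034 wrap1=212.45_deg wrap2=212.45_deg

crossed belt: β = asin((r1+r2)/C) = asin(19/68) = 16.2251°
wrap1 = wrap2 = π + 2β = 212.4502°
tangent length = C·cosβ = 65.2917
L = (r1+r2)·wrap + 2·C·cosβ = 19·3.7080 + 2·65.2917 = 201.0345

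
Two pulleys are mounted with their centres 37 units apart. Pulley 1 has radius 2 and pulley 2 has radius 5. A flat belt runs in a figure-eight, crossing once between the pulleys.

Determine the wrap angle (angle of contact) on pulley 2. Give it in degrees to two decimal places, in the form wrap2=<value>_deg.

wrap2=201.81_deg

crossed belt: β = asin((r1+r2)/C) = asin(7/37) = 10.9055°
wrap1 = wrap2 = π + 2β = 201.8109°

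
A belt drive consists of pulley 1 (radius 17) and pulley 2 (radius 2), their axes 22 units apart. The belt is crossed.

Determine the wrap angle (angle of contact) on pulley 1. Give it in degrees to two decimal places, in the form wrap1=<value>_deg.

crossed belt: β = asin((r1+r2)/C) = asin(19/22) = 59.7274°
wrap1 = wrap2 = π + 2β = 299.4547°

wrap1=299.45_deg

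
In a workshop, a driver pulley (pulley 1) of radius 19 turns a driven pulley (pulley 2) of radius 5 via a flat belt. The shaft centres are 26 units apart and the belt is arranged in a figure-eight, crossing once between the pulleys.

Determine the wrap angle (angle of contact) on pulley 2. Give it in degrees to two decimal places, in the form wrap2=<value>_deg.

crossed belt: β = asin((r1+r2)/C) = asin(24/26) = 67.3801°
wrap1 = wrap2 = π + 2β = 314.7603°

wrap2=314.76_deg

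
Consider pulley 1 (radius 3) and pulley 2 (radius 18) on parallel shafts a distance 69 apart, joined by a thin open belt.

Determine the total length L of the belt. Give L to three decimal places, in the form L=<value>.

open belt: β = asin((r2−r1)/C) = asin(15/69) = 12.5559°
wrap1 = π − 2β = 154.8883°
wrap2 = π + 2β = 205.1117°
tangent length = C·cosβ = 67.3498
L = r1·wrap1 + r2·wrap2 + 2·C·cosβ = 3·2.7033 + 18·3.5799 + 2·67.3498 = 207.2473

L=207.247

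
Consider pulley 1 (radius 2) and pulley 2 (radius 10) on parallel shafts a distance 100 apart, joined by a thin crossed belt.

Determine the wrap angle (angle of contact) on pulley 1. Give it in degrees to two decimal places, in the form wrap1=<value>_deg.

wrap1=193.78_deg

crossed belt: β = asin((r1+r2)/C) = asin(12/100) = 6.8921°
wrap1 = wrap2 = π + 2β = 193.7842°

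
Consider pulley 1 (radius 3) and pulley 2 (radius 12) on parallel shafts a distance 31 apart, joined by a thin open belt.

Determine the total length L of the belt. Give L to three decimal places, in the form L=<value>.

open belt: β = asin((r2−r1)/C) = asin(9/31) = 16.8773°
wrap1 = π − 2β = 146.2455°
wrap2 = π + 2β = 213.7545°
tangent length = C·cosβ = 29.6648
L = r1·wrap1 + r2·wrap2 + 2·C·cosβ = 3·2.5525 + 12·3.7307 + 2·29.6648 = 111.7556

L=111.756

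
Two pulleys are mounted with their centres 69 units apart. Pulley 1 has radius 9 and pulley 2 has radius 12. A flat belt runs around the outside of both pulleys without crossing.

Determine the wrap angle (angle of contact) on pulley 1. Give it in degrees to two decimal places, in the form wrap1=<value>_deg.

wrap1=175.02_deg

open belt: β = asin((r2−r1)/C) = asin(3/69) = 2.4919°
wrap1 = π − 2β = 175.0162°
wrap2 = π + 2β = 184.9838°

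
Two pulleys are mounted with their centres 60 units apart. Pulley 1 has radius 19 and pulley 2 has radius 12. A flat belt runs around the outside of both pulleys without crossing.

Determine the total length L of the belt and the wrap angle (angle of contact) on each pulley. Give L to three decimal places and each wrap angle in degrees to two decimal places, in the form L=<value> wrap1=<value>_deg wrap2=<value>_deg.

L=218.207 wrap1=193.40_deg wrap2=166.60_deg

open belt: β = asin((r2−r1)/C) = asin(-7/60) = -6.6998°
wrap1 = π − 2β = 193.3995°
wrap2 = π + 2β = 166.6005°
tangent length = C·cosβ = 59.5903
L = r1·wrap1 + r2·wrap2 + 2·C·cosβ = 19·3.3755 + 12·2.9077 + 2·59.5903 = 218.2070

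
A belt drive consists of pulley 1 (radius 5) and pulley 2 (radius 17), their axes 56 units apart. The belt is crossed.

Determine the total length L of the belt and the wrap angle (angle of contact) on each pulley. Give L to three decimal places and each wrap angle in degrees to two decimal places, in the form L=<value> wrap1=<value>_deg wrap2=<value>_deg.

crossed belt: β = asin((r1+r2)/C) = asin(22/56) = 23.1324°
wrap1 = wrap2 = π + 2β = 226.2648°
tangent length = C·cosβ = 51.4976
L = (r1+r2)·wrap + 2·C·cosβ = 22·3.9491 + 2·51.4976 = 189.8746

L=189.875 wrap1=226.26_deg wrap2=226.26_deg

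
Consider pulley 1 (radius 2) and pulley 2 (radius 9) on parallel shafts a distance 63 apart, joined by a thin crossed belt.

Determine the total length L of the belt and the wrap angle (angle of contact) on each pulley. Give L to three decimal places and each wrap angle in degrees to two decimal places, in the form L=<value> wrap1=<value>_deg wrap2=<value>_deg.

crossed belt: β = asin((r1+r2)/C) = asin(11/63) = 10.0556°
wrap1 = wrap2 = π + 2β = 200.1111°
tangent length = C·cosβ = 62.0322
L = (r1+r2)·wrap + 2·C·cosβ = 11·3.4926 + 2·62.0322 = 162.4831

L=162.483 wrap1=200.11_deg wrap2=200.11_deg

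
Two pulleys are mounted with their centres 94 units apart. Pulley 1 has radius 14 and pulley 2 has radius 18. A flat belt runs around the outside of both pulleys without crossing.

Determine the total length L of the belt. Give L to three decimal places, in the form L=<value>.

open belt: β = asin((r2−r1)/C) = asin(4/94) = 2.4389°
wrap1 = π − 2β = 175.1223°
wrap2 = π + 2β = 184.8777°
tangent length = C·cosβ = 93.9149
L = r1·wrap1 + r2·wrap2 + 2·C·cosβ = 14·3.0565 + 18·3.2267 + 2·93.9149 = 288.7012

L=288.701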